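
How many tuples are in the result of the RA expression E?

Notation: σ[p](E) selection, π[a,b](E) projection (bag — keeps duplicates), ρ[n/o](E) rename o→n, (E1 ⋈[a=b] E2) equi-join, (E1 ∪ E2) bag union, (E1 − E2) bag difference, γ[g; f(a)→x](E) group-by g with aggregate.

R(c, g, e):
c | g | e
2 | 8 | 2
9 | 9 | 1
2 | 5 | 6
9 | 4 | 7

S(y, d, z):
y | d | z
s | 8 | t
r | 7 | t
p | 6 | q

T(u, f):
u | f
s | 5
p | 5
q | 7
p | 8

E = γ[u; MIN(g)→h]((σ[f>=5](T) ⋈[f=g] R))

Stepwise |·|:
  T → 4
  σ[f>=5](T) → 4
  R → 4
  (σ[f>=5](T) ⋈[f=g] R) → 3
  γ[u; MIN(g)→h]((σ[f>=5](T) ⋈[f=g] R)) → 2

|E| = 2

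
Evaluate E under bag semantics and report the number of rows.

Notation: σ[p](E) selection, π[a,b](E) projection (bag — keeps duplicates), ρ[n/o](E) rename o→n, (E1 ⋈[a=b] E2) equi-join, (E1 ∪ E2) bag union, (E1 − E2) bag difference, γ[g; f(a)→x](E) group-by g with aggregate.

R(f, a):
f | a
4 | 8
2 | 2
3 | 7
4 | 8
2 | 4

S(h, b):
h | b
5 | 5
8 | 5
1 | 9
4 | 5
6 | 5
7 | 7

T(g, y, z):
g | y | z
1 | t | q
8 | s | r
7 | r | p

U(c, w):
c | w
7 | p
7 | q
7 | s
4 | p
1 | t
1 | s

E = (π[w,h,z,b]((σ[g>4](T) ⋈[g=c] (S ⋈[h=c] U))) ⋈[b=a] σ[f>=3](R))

Per-node cardinality:
  T → 3
  σ[g>4](T) → 2
  S → 6
  U → 6
  (S ⋈[h=c] U) → 6
  (σ[g>4](T) ⋈[g=c] (S ⋈[h=c] U)) → 3
  π[w,h,z,b]((σ[g>4](T) ⋈[g=c] (S ⋈[h=c] U))) → 3
  R → 5
  σ[f>=3](R) → 3
  (π[w,h,z,b]((σ[g>4](T) ⋈[g=c] (S ⋈[h=c] U))) ⋈[b=a] σ[f>=3](R)) → 3

|E| = 3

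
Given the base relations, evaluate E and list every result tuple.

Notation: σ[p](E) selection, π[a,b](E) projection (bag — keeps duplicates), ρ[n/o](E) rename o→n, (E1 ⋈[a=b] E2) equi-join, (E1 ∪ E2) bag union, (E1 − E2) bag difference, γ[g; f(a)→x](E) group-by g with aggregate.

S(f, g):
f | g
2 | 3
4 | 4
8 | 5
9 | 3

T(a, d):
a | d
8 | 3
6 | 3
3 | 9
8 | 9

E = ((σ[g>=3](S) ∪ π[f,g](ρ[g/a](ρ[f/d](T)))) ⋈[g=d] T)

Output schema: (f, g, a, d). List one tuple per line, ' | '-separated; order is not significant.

Per-node cardinality:
  S → 4
  σ[g>=3](S) → 4
  T → 4
  ρ[f/d](T) → 4
  ρ[g/a](ρ[f/d](T)) → 4
  π[f,g](ρ[g/a](ρ[f/d](T))) → 4
  (σ[g>=3](S) ∪ π[f,g](ρ[g/a](ρ[f/d](T)))) → 8
  T → 4
  ((σ[g>=3](S) ∪ π[f,g](ρ[g/a](ρ[f/d](T)))) ⋈[g=d] T) → 6

== RESULT ==
f | g | a | d
2 | 3 | 6 | 3
2 | 3 | 8 | 3
9 | 3 | 6 | 3
9 | 3 | 6 | 3
9 | 3 | 8 | 3
9 | 3 | 8 | 3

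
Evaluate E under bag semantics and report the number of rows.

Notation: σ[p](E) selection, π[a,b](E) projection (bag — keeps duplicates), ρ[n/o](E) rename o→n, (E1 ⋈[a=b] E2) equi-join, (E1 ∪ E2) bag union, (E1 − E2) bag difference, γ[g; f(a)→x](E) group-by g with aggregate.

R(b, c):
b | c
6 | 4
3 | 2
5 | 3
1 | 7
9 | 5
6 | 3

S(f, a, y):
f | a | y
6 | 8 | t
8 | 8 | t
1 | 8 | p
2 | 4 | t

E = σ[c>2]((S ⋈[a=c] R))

Subexpression sizes:
  S → 4
  R → 6
  (S ⋈[a=c] R) → 1
  σ[c>2]((S ⋈[a=c] R)) → 1

|E| = 1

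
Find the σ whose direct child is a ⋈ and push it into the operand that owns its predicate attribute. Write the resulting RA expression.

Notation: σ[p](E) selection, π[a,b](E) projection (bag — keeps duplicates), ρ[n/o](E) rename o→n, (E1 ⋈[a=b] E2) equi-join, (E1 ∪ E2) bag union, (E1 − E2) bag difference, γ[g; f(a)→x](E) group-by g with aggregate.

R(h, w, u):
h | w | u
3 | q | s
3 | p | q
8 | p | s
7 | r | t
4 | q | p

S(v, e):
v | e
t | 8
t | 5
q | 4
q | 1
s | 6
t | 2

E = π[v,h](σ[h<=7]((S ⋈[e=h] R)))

σ filters on h, owned by the right side.
E' = π[v,h]((S ⋈[e=h] σ[h<=7](R)))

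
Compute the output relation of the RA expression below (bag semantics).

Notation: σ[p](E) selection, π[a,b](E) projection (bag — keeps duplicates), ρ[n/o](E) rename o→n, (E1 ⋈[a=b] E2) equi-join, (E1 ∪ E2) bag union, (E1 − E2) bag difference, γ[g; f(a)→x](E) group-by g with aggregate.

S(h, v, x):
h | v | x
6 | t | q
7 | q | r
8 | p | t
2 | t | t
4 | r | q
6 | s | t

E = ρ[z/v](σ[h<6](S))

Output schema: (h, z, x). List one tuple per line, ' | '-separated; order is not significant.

Stepwise |·|:
  S → 6
  σ[h<6](S) → 2
  ρ[z/v](σ[h<6](S)) → 2

== RESULT ==
h | z | x
2 | t | t
4 | r | q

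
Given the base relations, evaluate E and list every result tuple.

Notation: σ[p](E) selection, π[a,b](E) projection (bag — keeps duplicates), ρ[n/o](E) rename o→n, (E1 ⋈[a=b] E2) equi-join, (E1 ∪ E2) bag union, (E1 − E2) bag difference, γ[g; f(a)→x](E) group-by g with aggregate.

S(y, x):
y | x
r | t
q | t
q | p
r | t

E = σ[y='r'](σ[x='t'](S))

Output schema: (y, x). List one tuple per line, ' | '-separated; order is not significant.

Row counts bottom-up:
  S → 4
  σ[x='t'](S) → 3
  σ[y='r'](σ[x='t'](S)) → 2

== RESULT ==
y | x
r | t
r | t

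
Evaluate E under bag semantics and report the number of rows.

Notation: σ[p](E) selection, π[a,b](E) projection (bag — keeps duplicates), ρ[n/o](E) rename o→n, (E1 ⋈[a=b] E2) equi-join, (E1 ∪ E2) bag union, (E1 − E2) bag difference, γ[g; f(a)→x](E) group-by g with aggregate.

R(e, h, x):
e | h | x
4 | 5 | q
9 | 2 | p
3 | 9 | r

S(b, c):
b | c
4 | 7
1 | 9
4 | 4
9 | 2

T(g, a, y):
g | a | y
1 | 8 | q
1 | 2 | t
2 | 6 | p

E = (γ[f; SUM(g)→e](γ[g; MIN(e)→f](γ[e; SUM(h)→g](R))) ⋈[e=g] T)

Row counts bottom-up:
  R → 3
  γ[e; SUM(h)→g](R) → 3
  γ[g; MIN(e)→f](γ[e; SUM(h)→g](R)) → 3
  γ[f; SUM(g)→e](γ[g; MIN(e)→f](γ[e; SUM(h)→g](R))) → 3
  T → 3
  (γ[f; SUM(g)→e](γ[g; MIN(e)→f](γ[e; SUM(h)→g](R))) ⋈[e=g] T) → 1

|E| = 1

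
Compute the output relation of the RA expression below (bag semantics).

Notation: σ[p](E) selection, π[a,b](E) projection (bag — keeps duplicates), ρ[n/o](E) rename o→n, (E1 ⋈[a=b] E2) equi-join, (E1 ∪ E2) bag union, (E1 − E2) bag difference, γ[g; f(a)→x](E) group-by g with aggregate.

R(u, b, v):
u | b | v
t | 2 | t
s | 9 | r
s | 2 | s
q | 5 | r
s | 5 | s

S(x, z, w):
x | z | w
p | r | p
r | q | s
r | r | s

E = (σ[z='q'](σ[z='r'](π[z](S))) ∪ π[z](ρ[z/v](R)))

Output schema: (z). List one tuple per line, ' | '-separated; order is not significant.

Row counts bottom-up:
  S → 3
  π[z](S) → 3
  σ[z='r'](π[z](S)) → 2
  σ[z='q'](σ[z='r'](π[z](S))) → 0
  R → 5
  ρ[z/v](R) → 5
  π[z](ρ[z/v](R)) → 5
  (σ[z='q'](σ[z='r'](π[z](S))) ∪ π[z](ρ[z/v](R))) → 5

== RESULT ==
z
r
r
s
s
t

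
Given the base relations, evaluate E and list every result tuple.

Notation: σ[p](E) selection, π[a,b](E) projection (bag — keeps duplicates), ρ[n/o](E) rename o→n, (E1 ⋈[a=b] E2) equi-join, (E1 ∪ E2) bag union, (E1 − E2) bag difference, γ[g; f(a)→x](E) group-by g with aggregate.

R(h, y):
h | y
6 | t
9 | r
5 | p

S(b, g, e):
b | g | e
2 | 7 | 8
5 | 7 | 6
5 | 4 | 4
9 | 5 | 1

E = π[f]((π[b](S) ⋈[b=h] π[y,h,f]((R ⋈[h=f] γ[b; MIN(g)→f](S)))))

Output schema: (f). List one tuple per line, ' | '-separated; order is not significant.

Per-node cardinality:
  S → 4
  π[b](S) → 4
  R → 3
  S → 4
  γ[b; MIN(g)→f](S) → 3
  (R ⋈[h=f] γ[b; MIN(g)→f](S)) → 1
  π[y,h,f]((R ⋈[h=f] γ[b; MIN(g)→f](S))) → 1
  (π[b](S) ⋈[b=h] π[y,h,f]((R ⋈[h=f] γ[b; MIN(g)→f](S)))) → 2
  π[f]((π[b](S) ⋈[b=h] π[y,h,f]((R ⋈[h=f] γ[b; MIN(g)→f](S))))) → 2

== RESULT ==
f
5
5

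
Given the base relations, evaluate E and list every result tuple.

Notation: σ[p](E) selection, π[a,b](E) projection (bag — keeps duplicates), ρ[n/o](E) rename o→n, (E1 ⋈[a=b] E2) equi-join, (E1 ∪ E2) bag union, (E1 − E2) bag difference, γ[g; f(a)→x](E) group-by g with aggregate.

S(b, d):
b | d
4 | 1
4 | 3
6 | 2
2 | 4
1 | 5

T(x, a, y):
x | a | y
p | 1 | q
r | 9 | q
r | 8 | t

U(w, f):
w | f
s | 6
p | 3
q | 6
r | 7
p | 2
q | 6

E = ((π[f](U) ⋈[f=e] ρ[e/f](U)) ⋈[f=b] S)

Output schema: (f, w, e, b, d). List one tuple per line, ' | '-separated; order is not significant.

Stepwise |·|:
  U → 6
  π[f](U) → 6
  U → 6
  ρ[e/f](U) → 6
  (π[f](U) ⋈[f=e] ρ[e/f](U)) → 12
  S → 5
  ((π[f](U) ⋈[f=e] ρ[e/f](U)) ⋈[f=b] S) → 10

== RESULT ==
f | w | e | b | d
2 | p | 2 | 2 | 4
6 | q | 6 | 6 | 2
6 | q | 6 | 6 | 2
6 | q | 6 | 6 | 2
6 | q | 6 | 6 | 2
6 | q | 6 | 6 | 2
6 | q | 6 | 6 | 2
6 | s | 6 | 6 | 2
6 | s | 6 | 6 | 2
6 | s | 6 | 6 | 2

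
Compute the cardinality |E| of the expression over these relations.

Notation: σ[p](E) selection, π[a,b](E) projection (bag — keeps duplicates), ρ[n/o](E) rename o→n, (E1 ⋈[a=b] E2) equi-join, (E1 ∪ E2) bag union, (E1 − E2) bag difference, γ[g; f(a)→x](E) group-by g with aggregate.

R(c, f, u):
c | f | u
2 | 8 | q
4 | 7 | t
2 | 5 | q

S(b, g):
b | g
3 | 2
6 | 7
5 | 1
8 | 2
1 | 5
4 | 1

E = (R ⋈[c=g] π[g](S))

Stepwise |·|:
  R → 3
  S → 6
  π[g](S) → 6
  (R ⋈[c=g] π[g](S)) → 4

|E| = 4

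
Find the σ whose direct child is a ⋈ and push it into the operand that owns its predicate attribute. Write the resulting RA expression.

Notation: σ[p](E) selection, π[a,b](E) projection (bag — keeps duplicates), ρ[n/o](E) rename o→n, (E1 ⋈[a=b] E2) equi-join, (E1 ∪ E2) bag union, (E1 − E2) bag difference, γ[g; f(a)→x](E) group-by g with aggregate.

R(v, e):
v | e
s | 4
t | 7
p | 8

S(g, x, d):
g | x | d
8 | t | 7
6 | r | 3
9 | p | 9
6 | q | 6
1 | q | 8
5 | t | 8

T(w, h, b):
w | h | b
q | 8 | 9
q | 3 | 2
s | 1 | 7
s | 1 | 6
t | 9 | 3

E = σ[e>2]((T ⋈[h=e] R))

σ filters on e, owned by the right side.
E' = (T ⋈[h=e] σ[e>2](R))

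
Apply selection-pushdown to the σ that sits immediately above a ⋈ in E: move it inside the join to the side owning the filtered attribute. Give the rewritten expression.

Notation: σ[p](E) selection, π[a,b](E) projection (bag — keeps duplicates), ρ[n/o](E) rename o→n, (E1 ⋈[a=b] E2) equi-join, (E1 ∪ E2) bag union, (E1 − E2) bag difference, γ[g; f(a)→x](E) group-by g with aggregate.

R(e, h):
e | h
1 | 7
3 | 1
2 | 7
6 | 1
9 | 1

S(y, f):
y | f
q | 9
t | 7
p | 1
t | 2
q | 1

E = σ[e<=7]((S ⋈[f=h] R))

σ filters on e, owned by the right side.
E' = (S ⋈[f=h] σ[e<=7](R))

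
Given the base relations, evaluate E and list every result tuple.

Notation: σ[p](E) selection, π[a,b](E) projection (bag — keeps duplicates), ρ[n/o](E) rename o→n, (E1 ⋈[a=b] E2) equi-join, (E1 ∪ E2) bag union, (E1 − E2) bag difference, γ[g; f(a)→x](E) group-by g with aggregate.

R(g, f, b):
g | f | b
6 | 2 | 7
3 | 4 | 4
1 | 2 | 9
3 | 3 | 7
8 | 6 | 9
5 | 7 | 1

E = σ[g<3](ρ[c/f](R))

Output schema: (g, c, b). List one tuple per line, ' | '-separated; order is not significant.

Row counts bottom-up:
  R → 6
  ρ[c/f](R) → 6
  σ[g<3](ρ[c/f](R)) → 1

== RESULT ==
g | c | b
1 | 2 | 9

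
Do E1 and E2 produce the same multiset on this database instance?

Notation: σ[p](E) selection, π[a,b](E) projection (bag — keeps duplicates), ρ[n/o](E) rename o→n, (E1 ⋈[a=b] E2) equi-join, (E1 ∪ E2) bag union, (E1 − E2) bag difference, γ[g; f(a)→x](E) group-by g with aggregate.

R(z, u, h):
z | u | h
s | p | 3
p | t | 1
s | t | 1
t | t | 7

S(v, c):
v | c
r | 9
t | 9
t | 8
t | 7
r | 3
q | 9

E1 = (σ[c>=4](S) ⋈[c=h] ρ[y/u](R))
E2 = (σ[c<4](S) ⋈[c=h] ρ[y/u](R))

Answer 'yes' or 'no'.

E1 per-node cardinality:
  S → 6
  σ[c>=4](S) → 5
  R → 4
  ρ[y/u](R) → 4
  (σ[c>=4](S) ⋈[c=h] ρ[y/u](R)) → 1
E2 per-node cardinality:
  S → 6
  σ[c<4](S) → 1
  R → 4
  ρ[y/u](R) → 4
  (σ[c<4](S) ⋈[c=h] ρ[y/u](R)) → 1

E1 result:
v | c | z | y | h
t | 7 | t | t | 7
E2 result:
v | c | z | y | h
r | 3 | s | p | 3
Witness: ('r', 3, 's', 'p', 3) appears 0× in E1 but 1× in E2.

no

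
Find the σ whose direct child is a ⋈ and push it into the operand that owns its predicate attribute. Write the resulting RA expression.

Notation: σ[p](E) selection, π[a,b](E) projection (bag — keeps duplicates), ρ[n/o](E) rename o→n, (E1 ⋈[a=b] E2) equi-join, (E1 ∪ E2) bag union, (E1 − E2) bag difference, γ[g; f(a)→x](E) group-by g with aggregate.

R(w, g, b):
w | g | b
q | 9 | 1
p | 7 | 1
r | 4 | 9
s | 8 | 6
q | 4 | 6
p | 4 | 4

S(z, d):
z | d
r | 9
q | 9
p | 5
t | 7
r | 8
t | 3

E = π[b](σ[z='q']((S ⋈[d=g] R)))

σ filters on z, owned by the left side.
E' = π[b]((σ[z='q'](S) ⋈[d=g] R))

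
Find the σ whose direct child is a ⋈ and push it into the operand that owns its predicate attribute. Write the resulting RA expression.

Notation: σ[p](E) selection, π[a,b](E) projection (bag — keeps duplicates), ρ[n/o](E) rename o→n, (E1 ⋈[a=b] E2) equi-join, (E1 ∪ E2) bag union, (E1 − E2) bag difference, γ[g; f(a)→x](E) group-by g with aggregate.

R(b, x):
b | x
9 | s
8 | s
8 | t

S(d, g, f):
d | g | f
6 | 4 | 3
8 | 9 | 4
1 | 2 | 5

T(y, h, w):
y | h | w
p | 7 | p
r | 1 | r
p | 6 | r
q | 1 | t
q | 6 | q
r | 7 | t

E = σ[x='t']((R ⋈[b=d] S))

σ filters on x, owned by the left side.
E' = (σ[x='t'](R) ⋈[b=d] S)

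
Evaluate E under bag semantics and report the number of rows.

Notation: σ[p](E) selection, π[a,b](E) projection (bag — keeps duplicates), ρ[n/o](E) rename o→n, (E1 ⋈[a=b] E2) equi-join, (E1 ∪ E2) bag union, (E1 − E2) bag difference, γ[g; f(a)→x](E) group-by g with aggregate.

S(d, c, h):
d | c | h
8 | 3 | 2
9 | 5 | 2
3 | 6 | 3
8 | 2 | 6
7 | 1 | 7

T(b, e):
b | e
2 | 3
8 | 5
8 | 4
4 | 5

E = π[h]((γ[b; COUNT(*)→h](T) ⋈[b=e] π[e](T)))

Per-node cardinality:
  T → 4
  γ[b; COUNT(*)→h](T) → 3
  T → 4
  π[e](T) → 4
  (γ[b; COUNT(*)→h](T) ⋈[b=e] π[e](T)) → 1
  π[h]((γ[b; COUNT(*)→h](T) ⋈[b=e] π[e](T))) → 1

|E| = 1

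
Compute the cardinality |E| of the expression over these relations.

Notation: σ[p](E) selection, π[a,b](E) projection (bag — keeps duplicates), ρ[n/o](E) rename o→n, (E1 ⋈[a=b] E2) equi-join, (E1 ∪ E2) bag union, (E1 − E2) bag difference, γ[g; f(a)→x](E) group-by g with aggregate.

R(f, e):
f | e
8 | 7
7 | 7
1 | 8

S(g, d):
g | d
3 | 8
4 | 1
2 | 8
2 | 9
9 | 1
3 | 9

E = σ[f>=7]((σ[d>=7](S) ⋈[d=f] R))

Stepwise |·|:
  S → 6
  σ[d>=7](S) → 4
  R → 3
  (σ[d>=7](S) ⋈[d=f] R) → 2
  σ[f>=7]((σ[d>=7](S) ⋈[d=f] R)) → 2

|E| = 2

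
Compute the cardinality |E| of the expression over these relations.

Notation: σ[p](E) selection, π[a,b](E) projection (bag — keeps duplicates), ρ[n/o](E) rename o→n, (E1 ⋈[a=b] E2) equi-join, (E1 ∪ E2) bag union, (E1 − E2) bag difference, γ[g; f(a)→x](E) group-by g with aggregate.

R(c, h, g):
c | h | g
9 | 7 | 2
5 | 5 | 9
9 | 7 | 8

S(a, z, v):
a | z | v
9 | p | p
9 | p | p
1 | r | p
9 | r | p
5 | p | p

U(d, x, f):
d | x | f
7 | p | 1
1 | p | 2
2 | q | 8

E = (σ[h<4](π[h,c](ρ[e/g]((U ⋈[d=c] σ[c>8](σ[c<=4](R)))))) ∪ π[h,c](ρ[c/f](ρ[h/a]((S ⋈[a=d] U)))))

Row counts bottom-up:
  U → 3
  R → 3
  σ[c<=4](R) → 0
  σ[c>8](σ[c<=4](R)) → 0
  (U ⋈[d=c] σ[c>8](σ[c<=4](R))) → 0
  ρ[e/g]((U ⋈[d=c] σ[c>8](σ[c<=4](R)))) → 0
  π[h,c](ρ[e/g]((U ⋈[d=c] σ[c>8](σ[c<=4](R))))) → 0
  σ[h<4](π[h,c](ρ[e/g]((U ⋈[d=c] σ[c>8](σ[c<=4](R)))))) → 0
  S → 5
  U → 3
  (S ⋈[a=d] U) → 1
  ρ[h/a]((S ⋈[a=d] U)) → 1
  ρ[c/f](ρ[h/a]((S ⋈[a=d] U))) → 1
  π[h,c](ρ[c/f](ρ[h/a]((S ⋈[a=d] U)))) → 1
  (σ[h<4](π[h,c](ρ[e/g]((U ⋈[d=c] σ[c>8](σ[c<=4](R)))))) ∪ π[h,c](ρ[c/f](ρ[h/a]((S ⋈[a=d] U))))) → 1

|E| = 1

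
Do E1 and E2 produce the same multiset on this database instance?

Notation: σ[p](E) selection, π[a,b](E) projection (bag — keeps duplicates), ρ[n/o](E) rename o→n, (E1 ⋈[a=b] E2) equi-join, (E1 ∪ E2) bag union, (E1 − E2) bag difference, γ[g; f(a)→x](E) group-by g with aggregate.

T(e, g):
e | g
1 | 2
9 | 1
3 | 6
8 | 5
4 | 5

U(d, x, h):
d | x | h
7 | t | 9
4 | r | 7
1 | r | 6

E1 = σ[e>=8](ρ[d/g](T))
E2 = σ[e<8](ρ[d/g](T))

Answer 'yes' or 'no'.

E1 stepwise |·|:
  T → 5
  ρ[d/g](T) → 5
  σ[e>=8](ρ[d/g](T)) → 2
E2 stepwise |·|:
  T → 5
  ρ[d/g](T) → 5
  σ[e<8](ρ[d/g](T)) → 3

E1 result:
e | d
8 | 5
9 | 1
E2 result:
e | d
1 | 2
3 | 6
4 | 5
Witness: (4, 5) appears 0× in E1 but 1× in E2.

no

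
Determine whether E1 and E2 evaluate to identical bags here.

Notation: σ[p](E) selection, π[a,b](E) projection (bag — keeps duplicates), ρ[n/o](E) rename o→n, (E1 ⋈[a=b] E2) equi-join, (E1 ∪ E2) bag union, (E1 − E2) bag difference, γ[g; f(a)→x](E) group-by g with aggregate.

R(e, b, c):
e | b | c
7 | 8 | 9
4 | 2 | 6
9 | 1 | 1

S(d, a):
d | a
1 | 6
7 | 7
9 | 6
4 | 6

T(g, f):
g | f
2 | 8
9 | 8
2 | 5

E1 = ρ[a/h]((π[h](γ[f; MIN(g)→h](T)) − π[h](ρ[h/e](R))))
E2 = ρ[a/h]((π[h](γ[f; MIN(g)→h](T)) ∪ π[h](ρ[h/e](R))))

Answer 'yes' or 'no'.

E1 subexpression sizes:
  T → 3
  γ[f; MIN(g)→h](T) → 2
  π[h](γ[f; MIN(g)→h](T)) → 2
  R → 3
  ρ[h/e](R) → 3
  π[h](ρ[h/e](R)) → 3
  (π[h](γ[f; MIN(g)→h](T)) − π[h](ρ[h/e](R))) → 2
  ρ[a/h]((π[h](γ[f; MIN(g)→h](T)) − π[h](ρ[h/e](R)))) → 2
E2 subexpression sizes:
  T → 3
  γ[f; MIN(g)→h](T) → 2
  π[h](γ[f; MIN(g)→h](T)) → 2
  R → 3
  ρ[h/e](R) → 3
  π[h](ρ[h/e](R)) → 3
  (π[h](γ[f; MIN(g)→h](T)) ∪ π[h](ρ[h/e](R))) → 5
  ρ[a/h]((π[h](γ[f; MIN(g)→h](T)) ∪ π[h](ρ[h/e](R)))) → 5

E1 result:
a
2
2
E2 result:
a
2
2
4
7
9
Witness: (7,) appears 0× in E1 but 1× in E2.

no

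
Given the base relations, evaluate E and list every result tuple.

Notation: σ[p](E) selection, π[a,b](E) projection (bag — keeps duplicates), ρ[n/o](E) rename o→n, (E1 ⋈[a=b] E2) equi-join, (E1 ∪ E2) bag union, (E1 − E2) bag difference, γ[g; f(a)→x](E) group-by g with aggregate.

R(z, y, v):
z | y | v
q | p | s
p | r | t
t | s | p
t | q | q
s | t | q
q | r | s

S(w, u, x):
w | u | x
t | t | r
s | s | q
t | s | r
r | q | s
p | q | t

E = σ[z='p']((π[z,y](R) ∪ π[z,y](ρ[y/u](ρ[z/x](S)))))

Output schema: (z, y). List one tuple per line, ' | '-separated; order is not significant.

Row counts bottom-up:
  R → 6
  π[z,y](R) → 6
  S → 5
  ρ[z/x](S) → 5
  ρ[y/u](ρ[z/x](S)) → 5
  π[z,y](ρ[y/u](ρ[z/x](S))) → 5
  (π[z,y](R) ∪ π[z,y](ρ[y/u](ρ[z/x](S)))) → 11
  σ[z='p']((π[z,y](R) ∪ π[z,y](ρ[y/u](ρ[z/x](S))))) → 1

== RESULT ==
z | y
p | r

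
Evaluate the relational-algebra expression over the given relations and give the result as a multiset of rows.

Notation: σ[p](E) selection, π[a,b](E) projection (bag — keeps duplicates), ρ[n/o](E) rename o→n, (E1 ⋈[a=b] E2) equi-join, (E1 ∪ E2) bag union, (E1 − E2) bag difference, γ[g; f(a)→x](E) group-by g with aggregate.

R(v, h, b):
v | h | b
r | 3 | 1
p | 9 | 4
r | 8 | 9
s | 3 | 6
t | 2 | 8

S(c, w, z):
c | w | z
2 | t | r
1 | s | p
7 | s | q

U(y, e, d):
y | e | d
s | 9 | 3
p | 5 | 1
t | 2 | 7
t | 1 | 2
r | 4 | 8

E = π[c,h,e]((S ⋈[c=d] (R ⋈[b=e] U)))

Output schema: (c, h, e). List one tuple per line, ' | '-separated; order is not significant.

Subexpression sizes:
  S → 3
  R → 5
  U → 5
  (R ⋈[b=e] U) → 3
  (S ⋈[c=d] (R ⋈[b=e] U)) → 1
  π[c,h,e]((S ⋈[c=d] (R ⋈[b=e] U))) → 1

== RESULT ==
c | h | e
2 | 3 | 1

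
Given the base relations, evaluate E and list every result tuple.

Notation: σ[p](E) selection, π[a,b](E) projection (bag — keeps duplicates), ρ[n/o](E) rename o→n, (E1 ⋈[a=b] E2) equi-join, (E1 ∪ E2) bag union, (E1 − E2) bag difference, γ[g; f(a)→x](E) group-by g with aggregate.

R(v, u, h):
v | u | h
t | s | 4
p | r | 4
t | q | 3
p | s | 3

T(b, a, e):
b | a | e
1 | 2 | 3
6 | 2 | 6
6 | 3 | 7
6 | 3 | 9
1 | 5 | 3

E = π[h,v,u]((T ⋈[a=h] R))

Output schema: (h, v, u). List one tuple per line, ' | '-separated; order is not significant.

Row counts bottom-up:
  T → 5
  R → 4
  (T ⋈[a=h] R) → 4
  π[h,v,u]((T ⋈[a=h] R)) → 4

== RESULT ==
h | v | u
3 | p | s
3 | p | s
3 | t | q
3 | t | q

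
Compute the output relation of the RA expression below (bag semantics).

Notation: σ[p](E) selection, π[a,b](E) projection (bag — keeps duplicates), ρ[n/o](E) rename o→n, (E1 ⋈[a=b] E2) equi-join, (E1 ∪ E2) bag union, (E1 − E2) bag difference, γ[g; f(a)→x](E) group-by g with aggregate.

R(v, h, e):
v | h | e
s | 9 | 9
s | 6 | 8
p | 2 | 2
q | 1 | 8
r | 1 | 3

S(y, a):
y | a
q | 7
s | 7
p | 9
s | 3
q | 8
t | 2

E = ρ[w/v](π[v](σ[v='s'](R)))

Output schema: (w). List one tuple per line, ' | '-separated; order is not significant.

Stepwise |·|:
  R → 5
  σ[v='s'](R) → 2
  π[v](σ[v='s'](R)) → 2
  ρ[w/v](π[v](σ[v='s'](R))) → 2

== RESULT ==
w
s
s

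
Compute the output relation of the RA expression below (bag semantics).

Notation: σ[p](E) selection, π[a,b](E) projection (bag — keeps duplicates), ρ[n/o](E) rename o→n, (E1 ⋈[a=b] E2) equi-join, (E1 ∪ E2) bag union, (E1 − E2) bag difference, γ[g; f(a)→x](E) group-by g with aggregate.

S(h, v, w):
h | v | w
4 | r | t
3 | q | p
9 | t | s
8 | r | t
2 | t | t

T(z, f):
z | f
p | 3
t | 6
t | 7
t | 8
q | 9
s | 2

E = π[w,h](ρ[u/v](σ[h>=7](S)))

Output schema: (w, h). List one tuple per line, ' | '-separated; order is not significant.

Per-node cardinality:
  S → 5
  σ[h>=7](S) → 2
  ρ[u/v](σ[h>=7](S)) → 2
  π[w,h](ρ[u/v](σ[h>=7](S))) → 2

== RESULT ==
w | h
s | 9
t | 8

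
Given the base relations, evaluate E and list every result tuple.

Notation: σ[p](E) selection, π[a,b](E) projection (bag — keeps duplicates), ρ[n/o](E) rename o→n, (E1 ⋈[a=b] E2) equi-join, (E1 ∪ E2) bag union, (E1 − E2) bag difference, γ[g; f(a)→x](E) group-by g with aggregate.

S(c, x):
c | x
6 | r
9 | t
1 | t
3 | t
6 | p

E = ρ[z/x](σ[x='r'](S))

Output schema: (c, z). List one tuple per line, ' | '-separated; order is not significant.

Row counts bottom-up:
  S → 5
  σ[x='r'](S) → 1
  ρ[z/x](σ[x='r'](S)) → 1

== RESULT ==
c | z
6 | r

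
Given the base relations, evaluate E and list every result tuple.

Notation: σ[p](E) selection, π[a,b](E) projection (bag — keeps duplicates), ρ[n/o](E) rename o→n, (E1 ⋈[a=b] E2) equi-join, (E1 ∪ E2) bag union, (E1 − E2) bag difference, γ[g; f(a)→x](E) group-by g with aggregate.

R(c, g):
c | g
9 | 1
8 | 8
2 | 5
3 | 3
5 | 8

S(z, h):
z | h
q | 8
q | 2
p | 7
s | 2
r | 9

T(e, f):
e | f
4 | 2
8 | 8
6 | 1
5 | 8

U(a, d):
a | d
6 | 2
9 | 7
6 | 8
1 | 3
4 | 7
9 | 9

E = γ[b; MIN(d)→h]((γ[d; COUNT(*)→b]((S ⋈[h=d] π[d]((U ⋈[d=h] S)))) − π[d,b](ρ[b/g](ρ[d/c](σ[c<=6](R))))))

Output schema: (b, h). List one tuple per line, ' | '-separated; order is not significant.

Stepwise |·|:
  S → 5
  U → 6
  S → 5
  (U ⋈[d=h] S) → 6
  π[d]((U ⋈[d=h] S)) → 6
  (S ⋈[h=d] π[d]((U ⋈[d=h] S))) → 8
  γ[d; COUNT(*)→b]((S ⋈[h=d] π[d]((U ⋈[d=h] S)))) → 4
  R → 5
  σ[c<=6](R) → 3
  ρ[d/c](σ[c<=6](R)) → 3
  ρ[b/g](ρ[d/c](σ[c<=6](R))) → 3
  π[d,b](ρ[b/g](ρ[d/c](σ[c<=6](R)))) → 3
  (γ[d; COUNT(*)→b]((S ⋈[h=d] π[d]((U ⋈[d=h] S)))) − π[d,b](ρ[b/g](ρ[d/c](σ[c<=6](R))))) → 4
  γ[b; MIN(d)→h]((γ[d; COUNT(*)→b]((S ⋈[h=d] π[d]((U ⋈[d=h] S)))) − π[d,b](ρ[b/g](ρ[d/c](σ[c<=6](R)))))) → 3

== RESULT ==
b | h
1 | 8
2 | 7
4 | 2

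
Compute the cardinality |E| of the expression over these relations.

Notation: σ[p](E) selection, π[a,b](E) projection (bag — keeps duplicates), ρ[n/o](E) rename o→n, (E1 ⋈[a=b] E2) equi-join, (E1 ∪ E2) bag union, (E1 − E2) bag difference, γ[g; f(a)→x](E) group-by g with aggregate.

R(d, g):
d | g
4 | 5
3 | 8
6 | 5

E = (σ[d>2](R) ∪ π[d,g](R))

Subexpression sizes:
  R → 3
  σ[d>2](R) → 3
  R → 3
  π[d,g](R) → 3
  (σ[d>2](R) ∪ π[d,g](R)) → 6

|E| = 6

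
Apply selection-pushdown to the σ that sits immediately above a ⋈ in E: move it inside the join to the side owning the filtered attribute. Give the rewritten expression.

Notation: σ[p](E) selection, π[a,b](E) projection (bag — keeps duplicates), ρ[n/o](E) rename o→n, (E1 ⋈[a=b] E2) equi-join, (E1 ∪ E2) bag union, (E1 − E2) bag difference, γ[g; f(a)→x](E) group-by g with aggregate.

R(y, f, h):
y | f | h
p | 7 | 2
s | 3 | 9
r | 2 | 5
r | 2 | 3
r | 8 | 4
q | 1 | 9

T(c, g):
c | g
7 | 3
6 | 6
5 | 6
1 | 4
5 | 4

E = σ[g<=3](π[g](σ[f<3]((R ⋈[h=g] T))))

σ filters on f, owned by the left side.
E' = σ[g<=3](π[g]((σ[f<3](R) ⋈[h=g] T)))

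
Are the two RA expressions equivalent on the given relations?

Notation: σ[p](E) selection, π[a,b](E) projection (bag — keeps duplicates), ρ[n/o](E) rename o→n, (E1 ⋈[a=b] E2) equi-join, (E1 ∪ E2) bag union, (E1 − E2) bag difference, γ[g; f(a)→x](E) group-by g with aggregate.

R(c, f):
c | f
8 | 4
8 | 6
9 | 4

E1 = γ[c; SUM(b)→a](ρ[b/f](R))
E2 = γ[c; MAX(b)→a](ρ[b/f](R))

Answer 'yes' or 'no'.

E1 subexpression sizes:
  R → 3
  ρ[b/f](R) → 3
  γ[c; SUM(b)→a](ρ[b/f](R)) → 2
E2 subexpression sizes:
  R → 3
  ρ[b/f](R) → 3
  γ[c; MAX(b)→a](ρ[b/f](R)) → 2

E1 result:
c | a
8 | 10
9 | 4
E2 result:
c | a
8 | 6
9 | 4
Witness: (8, 10) appears 1× in E1 but 0× in E2.

no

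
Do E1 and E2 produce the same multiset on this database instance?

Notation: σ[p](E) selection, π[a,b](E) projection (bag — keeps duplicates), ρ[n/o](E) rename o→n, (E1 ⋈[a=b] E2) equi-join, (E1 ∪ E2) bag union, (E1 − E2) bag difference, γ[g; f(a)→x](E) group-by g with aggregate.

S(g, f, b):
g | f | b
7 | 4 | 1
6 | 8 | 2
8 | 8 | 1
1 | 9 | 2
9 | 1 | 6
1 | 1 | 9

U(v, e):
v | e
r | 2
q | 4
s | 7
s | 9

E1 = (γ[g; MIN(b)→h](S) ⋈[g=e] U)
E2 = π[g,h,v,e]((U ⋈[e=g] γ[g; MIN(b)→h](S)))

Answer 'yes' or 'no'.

E1 subexpression sizes:
  S → 6
  γ[g; MIN(b)→h](S) → 5
  U → 4
  (γ[g; MIN(b)→h](S) ⋈[g=e] U) → 2
E2 subexpression sizes:
  U → 4
  S → 6
  γ[g; MIN(b)→h](S) → 5
  (U ⋈[e=g] γ[g; MIN(b)→h](S)) → 2
  π[g,h,v,e]((U ⋈[e=g] γ[g; MIN(b)→h](S))) → 2

E1 and E2 produce the same multiset:
g | h | v | e
7 | 1 | s | 7
9 | 6 | s | 9

yes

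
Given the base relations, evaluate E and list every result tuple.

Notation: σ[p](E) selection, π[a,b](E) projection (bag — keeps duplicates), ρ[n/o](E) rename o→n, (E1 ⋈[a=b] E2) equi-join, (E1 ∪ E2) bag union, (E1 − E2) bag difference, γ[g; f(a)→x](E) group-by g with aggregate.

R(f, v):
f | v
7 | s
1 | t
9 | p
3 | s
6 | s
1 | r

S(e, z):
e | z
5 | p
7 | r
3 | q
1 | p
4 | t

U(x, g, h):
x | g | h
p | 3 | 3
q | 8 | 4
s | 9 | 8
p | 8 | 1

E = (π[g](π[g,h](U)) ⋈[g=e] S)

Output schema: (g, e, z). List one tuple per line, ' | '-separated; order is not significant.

Stepwise |·|:
  U → 4
  π[g,h](U) → 4
  π[g](π[g,h](U)) → 4
  S → 5
  (π[g](π[g,h](U)) ⋈[g=e] S) → 1

== RESULT ==
g | e | z
3 | 3 | q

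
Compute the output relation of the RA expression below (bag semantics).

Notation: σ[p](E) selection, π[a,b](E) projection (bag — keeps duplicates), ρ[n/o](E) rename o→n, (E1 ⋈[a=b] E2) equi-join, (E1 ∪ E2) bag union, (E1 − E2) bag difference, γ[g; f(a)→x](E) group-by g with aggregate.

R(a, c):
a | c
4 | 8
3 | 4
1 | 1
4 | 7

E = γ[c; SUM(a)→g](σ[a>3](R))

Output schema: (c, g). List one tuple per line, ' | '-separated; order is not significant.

Row counts bottom-up:
  R → 4
  σ[a>3](R) → 2
  γ[c; SUM(a)→g](σ[a>3](R)) → 2

== RESULT ==
c | g
7 | 4
8 | 4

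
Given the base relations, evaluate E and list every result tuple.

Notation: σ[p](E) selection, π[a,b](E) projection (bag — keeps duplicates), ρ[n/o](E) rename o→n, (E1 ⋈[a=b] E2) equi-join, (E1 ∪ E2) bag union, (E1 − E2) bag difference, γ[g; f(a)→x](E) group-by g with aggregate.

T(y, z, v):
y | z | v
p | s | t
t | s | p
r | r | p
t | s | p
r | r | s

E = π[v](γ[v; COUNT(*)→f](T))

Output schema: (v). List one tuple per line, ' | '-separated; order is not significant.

Row counts bottom-up:
  T → 5
  γ[v; COUNT(*)→f](T) → 3
  π[v](γ[v; COUNT(*)→f](T)) → 3

== RESULT ==
v
p
s
t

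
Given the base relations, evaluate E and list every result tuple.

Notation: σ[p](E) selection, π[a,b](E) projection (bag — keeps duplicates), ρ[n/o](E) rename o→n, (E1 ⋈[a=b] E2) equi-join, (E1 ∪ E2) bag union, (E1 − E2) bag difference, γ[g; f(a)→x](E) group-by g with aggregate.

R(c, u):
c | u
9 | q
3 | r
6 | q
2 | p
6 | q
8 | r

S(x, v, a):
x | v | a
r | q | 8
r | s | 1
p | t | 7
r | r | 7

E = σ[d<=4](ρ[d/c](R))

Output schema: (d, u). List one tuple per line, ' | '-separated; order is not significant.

Per-node cardinality:
  R → 6
  ρ[d/c](R) → 6
  σ[d<=4](ρ[d/c](R)) → 2

== RESULT ==
d | u
2 | p
3 | r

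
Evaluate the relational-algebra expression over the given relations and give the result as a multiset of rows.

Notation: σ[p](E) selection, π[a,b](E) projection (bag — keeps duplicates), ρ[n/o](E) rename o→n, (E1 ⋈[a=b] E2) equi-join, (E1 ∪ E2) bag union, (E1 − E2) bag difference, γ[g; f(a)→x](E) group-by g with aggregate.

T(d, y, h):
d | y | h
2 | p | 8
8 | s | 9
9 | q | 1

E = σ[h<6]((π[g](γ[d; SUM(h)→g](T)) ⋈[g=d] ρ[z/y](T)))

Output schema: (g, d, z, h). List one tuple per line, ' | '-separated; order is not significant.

Subexpression sizes:
  T → 3
  γ[d; SUM(h)→g](T) → 3
  π[g](γ[d; SUM(h)→g](T)) → 3
  T → 3
  ρ[z/y](T) → 3
  (π[g](γ[d; SUM(h)→g](T)) ⋈[g=d] ρ[z/y](T)) → 2
  σ[h<6]((π[g](γ[d; SUM(h)→g](T)) ⋈[g=d] ρ[z/y](T))) → 1

== RESULT ==
g | d | z | h
9 | 9 | q | 1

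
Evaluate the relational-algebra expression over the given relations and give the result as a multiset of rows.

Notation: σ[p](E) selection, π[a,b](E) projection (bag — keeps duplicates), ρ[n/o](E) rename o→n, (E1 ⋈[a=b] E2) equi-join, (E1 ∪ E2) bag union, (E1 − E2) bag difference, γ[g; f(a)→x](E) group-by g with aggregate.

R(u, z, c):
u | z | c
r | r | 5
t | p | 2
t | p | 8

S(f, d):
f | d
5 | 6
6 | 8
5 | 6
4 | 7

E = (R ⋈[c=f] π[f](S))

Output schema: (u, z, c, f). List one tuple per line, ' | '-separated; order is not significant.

Row counts bottom-up:
  R → 3
  S → 4
  π[f](S) → 4
  (R ⋈[c=f] π[f](S)) → 2

== RESULT ==
u | z | c | f
r | r | 5 | 5
r | r | 5 | 5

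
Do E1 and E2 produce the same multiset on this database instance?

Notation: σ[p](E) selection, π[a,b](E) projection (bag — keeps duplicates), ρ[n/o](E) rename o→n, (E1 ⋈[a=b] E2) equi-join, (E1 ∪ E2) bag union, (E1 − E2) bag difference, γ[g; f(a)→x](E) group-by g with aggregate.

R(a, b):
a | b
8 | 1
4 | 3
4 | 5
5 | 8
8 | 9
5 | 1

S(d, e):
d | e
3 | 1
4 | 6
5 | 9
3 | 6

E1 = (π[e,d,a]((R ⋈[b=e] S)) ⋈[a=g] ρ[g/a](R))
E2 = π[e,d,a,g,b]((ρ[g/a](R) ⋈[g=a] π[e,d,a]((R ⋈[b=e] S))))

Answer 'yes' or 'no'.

E1 subexpression sizes:
  R → 6
  S → 4
  (R ⋈[b=e] S) → 3
  π[e,d,a]((R ⋈[b=e] S)) → 3
  R → 6
  ρ[g/a](R) → 6
  (π[e,d,a]((R ⋈[b=e] S)) ⋈[a=g] ρ[g/a](R)) → 6
E2 subexpression sizes:
  R → 6
  ρ[g/a](R) → 6
  R → 6
  S → 4
  (R ⋈[b=e] S) → 3
  π[e,d,a]((R ⋈[b=e] S)) → 3
  (ρ[g/a](R) ⋈[g=a] π[e,d,a]((R ⋈[b=e] S))) → 6
  π[e,d,a,g,b]((ρ[g/a](R) ⋈[g=a] π[e,d,a]((R ⋈[b=e] S)))) → 6

E1 and E2 produce the same multiset:
e | d | a | g | b
1 | 3 | 5 | 5 | 1
1 | 3 | 5 | 5 | 8
1 | 3 | 8 | 8 | 1
1 | 3 | 8 | 8 | 9
9 | 5 | 8 | 8 | 1
9 | 5 | 8 | 8 | 9

yes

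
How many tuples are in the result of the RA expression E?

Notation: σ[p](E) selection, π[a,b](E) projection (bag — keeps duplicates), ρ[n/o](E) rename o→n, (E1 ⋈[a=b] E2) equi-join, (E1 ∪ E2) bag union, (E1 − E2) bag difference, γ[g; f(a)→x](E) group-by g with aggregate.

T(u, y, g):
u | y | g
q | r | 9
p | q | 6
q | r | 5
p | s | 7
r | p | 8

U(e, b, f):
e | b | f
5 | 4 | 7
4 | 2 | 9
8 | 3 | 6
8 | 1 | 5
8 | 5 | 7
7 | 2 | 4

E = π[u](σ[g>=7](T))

Row counts bottom-up:
  T → 5
  σ[g>=7](T) → 3
  π[u](σ[g>=7](T)) → 3

|E| = 3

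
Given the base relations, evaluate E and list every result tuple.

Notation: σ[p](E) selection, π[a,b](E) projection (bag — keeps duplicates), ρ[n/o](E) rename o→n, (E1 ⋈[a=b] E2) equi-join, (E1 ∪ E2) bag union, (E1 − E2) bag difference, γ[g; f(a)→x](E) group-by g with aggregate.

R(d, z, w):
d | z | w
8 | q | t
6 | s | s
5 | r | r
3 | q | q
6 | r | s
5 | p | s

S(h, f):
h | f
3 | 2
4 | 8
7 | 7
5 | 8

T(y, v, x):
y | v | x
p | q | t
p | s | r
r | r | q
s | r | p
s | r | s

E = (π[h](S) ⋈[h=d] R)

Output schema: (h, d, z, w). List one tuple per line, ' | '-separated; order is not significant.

Stepwise |·|:
  S → 4
  π[h](S) → 4
  R → 6
  (π[h](S) ⋈[h=d] R) → 3

== RESULT ==
h | d | z | w
3 | 3 | q | q
5 | 5 | p | s
5 | 5 | r | r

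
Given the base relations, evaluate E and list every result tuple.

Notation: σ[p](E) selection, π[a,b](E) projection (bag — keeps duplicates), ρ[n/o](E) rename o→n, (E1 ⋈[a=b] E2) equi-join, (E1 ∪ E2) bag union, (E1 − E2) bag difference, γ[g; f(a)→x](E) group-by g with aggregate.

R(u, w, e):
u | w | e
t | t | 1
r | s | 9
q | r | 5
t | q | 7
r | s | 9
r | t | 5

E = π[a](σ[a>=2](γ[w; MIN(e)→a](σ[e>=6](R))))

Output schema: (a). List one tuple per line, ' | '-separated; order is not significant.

Subexpression sizes:
  R → 6
  σ[e>=6](R) → 3
  γ[w; MIN(e)→a](σ[e>=6](R)) → 2
  σ[a>=2](γ[w; MIN(e)→a](σ[e>=6](R))) → 2
  π[a](σ[a>=2](γ[w; MIN(e)→a](σ[e>=6](R)))) → 2

== RESULT ==
a
7
9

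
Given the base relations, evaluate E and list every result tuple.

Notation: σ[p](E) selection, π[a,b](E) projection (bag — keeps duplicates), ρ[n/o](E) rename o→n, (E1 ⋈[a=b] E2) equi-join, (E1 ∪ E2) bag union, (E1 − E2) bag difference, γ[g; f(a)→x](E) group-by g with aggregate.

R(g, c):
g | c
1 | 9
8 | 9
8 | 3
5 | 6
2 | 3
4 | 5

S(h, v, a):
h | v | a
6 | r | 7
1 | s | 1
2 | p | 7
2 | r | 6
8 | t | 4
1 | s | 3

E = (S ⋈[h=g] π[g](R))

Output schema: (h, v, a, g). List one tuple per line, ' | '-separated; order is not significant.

Per-node cardinality:
  S → 6
  R → 6
  π[g](R) → 6
  (S ⋈[h=g] π[g](R)) → 6

== RESULT ==
h | v | a | g
1 | s | 1 | 1
1 | s | 3 | 1
2 | p | 7 | 2
2 | r | 6 | 2
8 | t | 4 | 8
8 | t | 4 | 8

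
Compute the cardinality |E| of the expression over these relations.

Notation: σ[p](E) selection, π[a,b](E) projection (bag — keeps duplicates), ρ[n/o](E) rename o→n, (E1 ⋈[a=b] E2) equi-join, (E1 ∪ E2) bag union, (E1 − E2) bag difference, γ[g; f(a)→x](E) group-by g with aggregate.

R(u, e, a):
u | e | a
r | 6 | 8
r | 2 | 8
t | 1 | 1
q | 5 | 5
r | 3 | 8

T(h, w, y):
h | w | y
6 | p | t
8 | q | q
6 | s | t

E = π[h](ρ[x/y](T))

Per-node cardinality:
  T → 3
  ρ[x/y](T) → 3
  π[h](ρ[x/y](T)) → 3

|E| = 3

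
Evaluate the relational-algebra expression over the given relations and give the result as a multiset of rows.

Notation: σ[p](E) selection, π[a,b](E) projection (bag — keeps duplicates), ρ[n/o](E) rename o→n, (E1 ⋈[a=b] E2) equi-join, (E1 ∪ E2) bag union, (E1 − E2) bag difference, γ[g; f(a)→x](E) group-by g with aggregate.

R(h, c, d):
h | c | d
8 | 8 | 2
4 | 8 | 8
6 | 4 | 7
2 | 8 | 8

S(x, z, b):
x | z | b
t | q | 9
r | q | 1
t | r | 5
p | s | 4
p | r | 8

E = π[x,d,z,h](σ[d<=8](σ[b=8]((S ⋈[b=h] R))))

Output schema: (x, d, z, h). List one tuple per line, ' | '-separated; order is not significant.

Per-node cardinality:
  S → 5
  R → 4
  (S ⋈[b=h] R) → 2
  σ[b=8]((S ⋈[b=h] R)) → 1
  σ[d<=8](σ[b=8]((S ⋈[b=h] R))) → 1
  π[x,d,z,h](σ[d<=8](σ[b=8]((S ⋈[b=h] R)))) → 1

== RESULT ==
x | d | z | h
p | 2 | r | 8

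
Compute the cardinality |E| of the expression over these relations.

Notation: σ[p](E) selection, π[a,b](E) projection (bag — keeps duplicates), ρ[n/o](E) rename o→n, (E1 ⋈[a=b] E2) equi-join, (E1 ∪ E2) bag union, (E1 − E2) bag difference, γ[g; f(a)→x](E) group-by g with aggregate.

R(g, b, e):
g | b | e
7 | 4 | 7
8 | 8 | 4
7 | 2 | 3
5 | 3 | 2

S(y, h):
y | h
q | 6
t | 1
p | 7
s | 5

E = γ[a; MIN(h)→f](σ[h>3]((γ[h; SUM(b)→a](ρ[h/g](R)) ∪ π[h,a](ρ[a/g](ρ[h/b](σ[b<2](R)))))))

Stepwise |·|:
  R → 4
  ρ[h/g](R) → 4
  γ[h; SUM(b)→a](ρ[h/g](R)) → 3
  R → 4
  σ[b<2](R) → 0
  ρ[h/b](σ[b<2](R)) → 0
  ρ[a/g](ρ[h/b](σ[b<2](R))) → 0
  π[h,a](ρ[a/g](ρ[h/b](σ[b<2](R)))) → 0
  (γ[h; SUM(b)→a](ρ[h/g](R)) ∪ π[h,a](ρ[a/g](ρ[h/b](σ[b<2](R))))) → 3
  σ[h>3]((γ[h; SUM(b)→a](ρ[h/g](R)) ∪ π[h,a](ρ[a/g](ρ[h/b](σ[b<2](R)))))) → 3
  γ[a; MIN(h)→f](σ[h>3]((γ[h; SUM(b)→a](ρ[h/g](R)) ∪ π[h,a](ρ[a/g](ρ[h/b](σ[b<2](R))))))) → 3

|E| = 3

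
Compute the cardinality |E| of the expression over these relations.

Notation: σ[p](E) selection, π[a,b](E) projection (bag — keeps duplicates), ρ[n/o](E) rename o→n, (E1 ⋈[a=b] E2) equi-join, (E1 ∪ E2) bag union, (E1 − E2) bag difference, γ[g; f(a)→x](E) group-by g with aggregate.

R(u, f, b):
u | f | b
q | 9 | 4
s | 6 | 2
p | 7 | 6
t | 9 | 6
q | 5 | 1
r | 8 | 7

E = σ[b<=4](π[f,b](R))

Stepwise |·|:
  R → 6
  π[f,b](R) → 6
  σ[b<=4](π[f,b](R)) → 3

|E| = 3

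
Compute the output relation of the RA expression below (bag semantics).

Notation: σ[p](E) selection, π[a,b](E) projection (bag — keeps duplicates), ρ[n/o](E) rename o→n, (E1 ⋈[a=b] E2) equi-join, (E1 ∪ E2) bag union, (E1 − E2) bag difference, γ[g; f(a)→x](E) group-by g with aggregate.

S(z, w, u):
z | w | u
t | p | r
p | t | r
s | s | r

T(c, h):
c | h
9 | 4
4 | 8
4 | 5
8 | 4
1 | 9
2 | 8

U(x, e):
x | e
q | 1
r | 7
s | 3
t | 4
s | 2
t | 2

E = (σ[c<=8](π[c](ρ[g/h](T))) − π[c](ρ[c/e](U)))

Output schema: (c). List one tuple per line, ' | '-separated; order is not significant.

Subexpression sizes:
  T → 6
  ρ[g/h](T) → 6
  π[c](ρ[g/h](T)) → 6
  σ[c<=8](π[c](ρ[g/h](T))) → 5
  U → 6
  ρ[c/e](U) → 6
  π[c](ρ[c/e](U)) → 6
  (σ[c<=8](π[c](ρ[g/h](T))) − π[c](ρ[c/e](U))) → 2

== RESULT ==
c
4
8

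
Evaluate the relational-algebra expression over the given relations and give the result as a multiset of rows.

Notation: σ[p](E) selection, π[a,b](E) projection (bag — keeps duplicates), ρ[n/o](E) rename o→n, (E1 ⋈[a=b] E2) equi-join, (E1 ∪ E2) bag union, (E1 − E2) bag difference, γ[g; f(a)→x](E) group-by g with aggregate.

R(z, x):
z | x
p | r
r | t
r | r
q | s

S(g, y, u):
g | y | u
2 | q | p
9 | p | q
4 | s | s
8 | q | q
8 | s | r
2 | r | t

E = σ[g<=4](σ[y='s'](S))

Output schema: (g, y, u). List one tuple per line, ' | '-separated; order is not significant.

Stepwise |·|:
  S → 6
  σ[y='s'](S) → 2
  σ[g<=4](σ[y='s'](S)) → 1

== RESULT ==
g | y | u
4 | s | s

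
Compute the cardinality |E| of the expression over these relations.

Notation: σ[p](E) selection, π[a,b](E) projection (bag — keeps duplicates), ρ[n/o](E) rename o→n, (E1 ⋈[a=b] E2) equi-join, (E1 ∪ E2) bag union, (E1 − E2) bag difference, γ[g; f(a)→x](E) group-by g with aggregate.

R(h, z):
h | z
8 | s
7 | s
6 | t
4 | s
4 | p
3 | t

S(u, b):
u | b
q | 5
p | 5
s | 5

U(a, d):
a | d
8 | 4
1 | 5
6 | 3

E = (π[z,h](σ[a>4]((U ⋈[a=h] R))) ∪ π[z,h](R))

Stepwise |·|:
  U → 3
  R → 6
  (U ⋈[a=h] R) → 2
  σ[a>4]((U ⋈[a=h] R)) → 2
  π[z,h](σ[a>4]((U ⋈[a=h] R))) → 2
  R → 6
  π[z,h](R) → 6
  (π[z,h](σ[a>4]((U ⋈[a=h] R))) ∪ π[z,h](R)) → 8

|E| = 8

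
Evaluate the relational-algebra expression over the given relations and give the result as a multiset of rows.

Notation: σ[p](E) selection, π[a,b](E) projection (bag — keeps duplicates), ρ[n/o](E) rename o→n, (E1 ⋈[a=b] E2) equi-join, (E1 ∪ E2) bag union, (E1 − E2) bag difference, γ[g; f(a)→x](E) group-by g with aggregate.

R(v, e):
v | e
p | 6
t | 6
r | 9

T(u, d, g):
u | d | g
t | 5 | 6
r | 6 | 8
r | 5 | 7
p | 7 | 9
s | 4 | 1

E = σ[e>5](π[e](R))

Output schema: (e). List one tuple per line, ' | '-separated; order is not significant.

Per-node cardinality:
  R → 3
  π[e](R) → 3
  σ[e>5](π[e](R)) → 3

== RESULT ==
e
6
6
9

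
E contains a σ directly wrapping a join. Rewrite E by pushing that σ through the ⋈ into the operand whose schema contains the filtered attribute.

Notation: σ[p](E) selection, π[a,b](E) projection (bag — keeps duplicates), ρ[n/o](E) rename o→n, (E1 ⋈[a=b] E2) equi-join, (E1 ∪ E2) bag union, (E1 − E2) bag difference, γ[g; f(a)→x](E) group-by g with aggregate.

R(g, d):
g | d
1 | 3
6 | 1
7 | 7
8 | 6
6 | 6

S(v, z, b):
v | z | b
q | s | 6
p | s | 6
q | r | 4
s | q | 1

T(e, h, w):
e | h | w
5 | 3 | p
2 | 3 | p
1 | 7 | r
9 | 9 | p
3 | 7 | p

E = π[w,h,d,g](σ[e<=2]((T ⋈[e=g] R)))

σ filters on e, owned by the left side.
E' = π[w,h,d,g]((σ[e<=2](T) ⋈[e=g] R))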